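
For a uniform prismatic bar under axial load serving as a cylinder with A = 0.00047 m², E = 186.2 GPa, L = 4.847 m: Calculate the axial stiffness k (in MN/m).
Model: a uniform prismatic bar under axial load, so k = (A·E) / L.
Convert to SI units:
  E = 186.2 GPa = 1.862 × 10¹¹ Pa
Substitute:
  k = (0.00047 × (1.862 × 10¹¹)) / 4.847
  k = 1.806 × 10⁷ N/m
Convert: k = 1.806 × 10⁷ N/m = 18.06 MN/m
Final answer: k = 18.06 MN/m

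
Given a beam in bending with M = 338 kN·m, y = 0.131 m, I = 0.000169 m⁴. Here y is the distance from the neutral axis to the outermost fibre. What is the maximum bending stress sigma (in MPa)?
Model: a beam in bending, so sigma = (M·y) / I.
Convert to SI units:
  M = 338 kN·m = 338000 N·m
Substitute:
  sigma = (338000 × 0.131) / 0.000169
  sigma = 2.62 × 10⁸ Pa
Convert: sigma = 2.62 × 10⁸ Pa = 262 MPa
Final answer: sigma = 262 MPa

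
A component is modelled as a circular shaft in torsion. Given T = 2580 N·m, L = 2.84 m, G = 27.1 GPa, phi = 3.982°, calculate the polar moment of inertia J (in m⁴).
Model: a circular shaft in torsion, so phi = (T·L) / (G·J).
Solve for J: J = (T·L) / (phi·G).
Convert to SI units:
  G = 27.1 GPa = 2.71 × 10¹⁰ Pa
  phi = 3.982° = 0.0695 rad
Substitute:
  J = (2580 × 2.84) / (0.0695 × (2.71 × 10¹⁰))
  J = 3.89 × 10⁻⁶ m⁴
Final answer: J = 3.89 × 10⁻⁶ m⁴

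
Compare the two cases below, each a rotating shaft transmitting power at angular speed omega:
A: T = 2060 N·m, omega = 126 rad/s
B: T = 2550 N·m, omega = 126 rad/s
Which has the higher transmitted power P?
Model: a rotating shaft transmitting power at angular speed omega, so P = T·omega (SI units).
  A: P = 2060 × 126 = 259600 W = 259.6 kW
  B: P = 2550 × 126 = 321300 W = 321.3 kW
321.3 kW > 259.6 kW, so B is larger.
Final answer: B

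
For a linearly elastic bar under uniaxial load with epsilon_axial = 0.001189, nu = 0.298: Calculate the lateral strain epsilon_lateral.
Model: a linearly elastic bar under uniaxial load, so epsilon_lateral = -nu·epsilon_axial.
Substitute:
  epsilon_lateral = -(0.298 × 0.001189)
  epsilon_lateral = -0.0003543
Final answer: epsilon_lateral = -0.0003543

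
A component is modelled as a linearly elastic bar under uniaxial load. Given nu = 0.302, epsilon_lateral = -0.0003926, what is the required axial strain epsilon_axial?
Model: a linearly elastic bar under uniaxial load, so epsilon_lateral = -nu·epsilon_axial.
Solve for epsilon_axial: epsilon_axial = -epsilon_lateral / nu.
Substitute:
  epsilon_axial = -(-0.0003926) / 0.302
  epsilon_axial = 0.0013
Final answer: epsilon_axial = 0.0013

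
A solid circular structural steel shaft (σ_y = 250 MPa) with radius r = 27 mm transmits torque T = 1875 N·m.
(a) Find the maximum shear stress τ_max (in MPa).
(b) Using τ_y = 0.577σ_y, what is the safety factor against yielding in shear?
(a) For a solid circular shaft, τ_max = T·r/J with J = π·r^4/2, i.e. τ_max = 2·T / (π·r^3). Convert r = 27 mm = 0.027 m.
  τ_max = (2 × 1875) / (π × 0.027^3) = 6.064 × 10⁷ Pa = 60.64 MPa
(b) τ_y = 0.577 × 250 = 144.25 MPa
  SF = τ_y/τ_max = 144.25 / 60.64 = 2.379
Final answer: (a) τ_max = 60.64 MPa, (b) SF = 2.379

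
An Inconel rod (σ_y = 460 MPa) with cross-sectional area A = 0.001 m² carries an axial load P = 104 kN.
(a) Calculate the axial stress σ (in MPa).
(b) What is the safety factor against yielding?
(a) Axial stress σ = P/A. Convert P = 104 kN = 104000 N.
  σ = 104000 / 0.001 = 1.04 × 10⁸ Pa = 104 MPa
(b) Safety factor SF = σ_y/σ = 460 / 104 = 4.423
Final answer: (a) σ = 104 MPa, (b) SF = 4.423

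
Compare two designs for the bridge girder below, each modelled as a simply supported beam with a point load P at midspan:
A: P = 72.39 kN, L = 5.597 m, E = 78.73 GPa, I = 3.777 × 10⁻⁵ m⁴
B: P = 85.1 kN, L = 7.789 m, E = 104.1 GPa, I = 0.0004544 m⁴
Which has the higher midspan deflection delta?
Model: a simply supported beam with a point load P at midspan, so delta = (P·L^3) / (48·E·I) (SI units).
  A: delta = (72390 × 5.597^3) / (48 × (7.873 × 10¹⁰) × (3.777 × 10⁻⁵)) = 0.08892 m = 88.92 mm
  B: delta = (85100 × 7.789^3) / (48 × (1.041 × 10¹¹) × 0.0004544) = 0.01771 m = 17.71 mm
88.92 mm > 17.71 mm, so A is larger.
Final answer: A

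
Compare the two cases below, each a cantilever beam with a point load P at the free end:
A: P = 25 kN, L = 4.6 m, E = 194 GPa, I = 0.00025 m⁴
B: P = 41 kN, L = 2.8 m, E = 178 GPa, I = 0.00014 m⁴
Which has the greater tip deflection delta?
Model: a cantilever beam with a point load P at the free end, so delta = (P·L^3) / (3·E·I) (SI units).
  A: delta = (25000 × 4.6^3) / (3 × (1.94 × 10¹¹) × 0.00025) = 0.01672 m = 16.72 mm
  B: delta = (41000 × 2.8^3) / (3 × (1.78 × 10¹¹) × 0.00014) = 0.01204 m = 12.04 mm
16.72 mm > 12.04 mm, so A is larger.
Final answer: A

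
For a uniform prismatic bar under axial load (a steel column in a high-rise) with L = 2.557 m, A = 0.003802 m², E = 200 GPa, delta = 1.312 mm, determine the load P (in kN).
Model: a uniform prismatic bar under axial load, so delta = (P·L) / (A·E).
Solve for P: P = (delta·A·E) / L.
Convert to SI units:
  E = 200 GPa = 2 × 10¹¹ Pa
  delta = 1.312 mm = 0.001312 m
Substitute:
  P = (0.001312 × 0.003802 × (2 × 10¹¹)) / 2.557
  P = 390200 N
Convert: P = 390200 N = 390.2 kN
Final answer: P = 390.2 kN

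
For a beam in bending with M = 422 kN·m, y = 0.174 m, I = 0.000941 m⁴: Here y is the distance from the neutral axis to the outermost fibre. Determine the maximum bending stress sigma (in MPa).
Model: a beam in bending, so sigma = (M·y) / I.
Convert to SI units:
  M = 422 kN·m = 422000 N·m
Substitute:
  sigma = (422000 × 0.174) / 0.000941
  sigma = 7.803 × 10⁷ Pa
Convert: sigma = 7.803 × 10⁷ Pa = 78.03 MPa
Final answer: sigma = 78.03 MPa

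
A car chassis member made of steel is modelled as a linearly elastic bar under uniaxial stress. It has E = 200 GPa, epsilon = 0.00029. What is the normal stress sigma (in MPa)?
Model: a linearly elastic bar under uniaxial stress, so sigma = E·epsilon.
Convert to SI units:
  E = 200 GPa = 2 × 10¹¹ Pa
Substitute:
  sigma = (2 × 10¹¹) × 0.00029
  sigma = 5.8 × 10⁷ Pa
Convert: sigma = 5.8 × 10⁷ Pa = 58 MPa
Final answer: sigma = 58 MPa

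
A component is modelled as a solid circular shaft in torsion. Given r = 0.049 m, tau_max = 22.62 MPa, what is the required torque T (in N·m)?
Model: a solid circular shaft in torsion, so tau_max = (2·T) / (π·r^3).
Solve for T: T = (π·tau_max·r^3) / 2.
Convert to SI units:
  tau_max = 22.62 MPa = 2.262 × 10⁷ Pa
Substitute:
  T = (π × (2.262 × 10⁷) × 0.049^3) / 2
  T = 4180 N·m
Final answer: T = 4180 N·m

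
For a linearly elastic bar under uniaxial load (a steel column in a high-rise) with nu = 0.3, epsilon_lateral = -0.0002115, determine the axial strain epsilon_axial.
Model: a linearly elastic bar under uniaxial load, so epsilon_lateral = -nu·epsilon_axial.
Solve for epsilon_axial: epsilon_axial = -epsilon_lateral / nu.
Substitute:
  epsilon_axial = -(-0.0002115) / 0.3
  epsilon_axial = 0.000705
Final answer: epsilon_axial = 0.000705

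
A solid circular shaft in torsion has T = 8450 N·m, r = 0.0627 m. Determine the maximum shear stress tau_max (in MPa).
Model: a solid circular shaft in torsion, so tau_max = (2·T) / (π·r^3).
Substitute:
  tau_max = (2 × 8450) / (π × 0.0627^3)
  tau_max = 2.182 × 10⁷ Pa
Convert: tau_max = 2.182 × 10⁷ Pa = 21.82 MPa
Final answer: tau_max = 21.82 MPa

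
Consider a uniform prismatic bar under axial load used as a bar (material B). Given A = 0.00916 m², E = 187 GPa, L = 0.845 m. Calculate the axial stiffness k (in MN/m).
Model: a uniform prismatic bar under axial load, so k = (A·E) / L.
Convert to SI units:
  E = 187 GPa = 1.87 × 10¹¹ Pa
Substitute:
  k = (0.00916 × (1.87 × 10¹¹)) / 0.845
  k = 2.027 × 10⁹ N/m
Convert: k = 2.027 × 10⁹ N/m = 2027 MN/m
Final answer: k = 2027 MN/m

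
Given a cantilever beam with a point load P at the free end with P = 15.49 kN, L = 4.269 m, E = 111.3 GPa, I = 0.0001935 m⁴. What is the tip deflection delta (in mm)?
Model: a cantilever beam with a point load P at the free end, so delta = (P·L^3) / (3·E·I).
Convert to SI units:
  P = 15.49 kN = 15490 N
  E = 111.3 GPa = 1.113 × 10¹¹ Pa
Substitute:
  delta = (15490 × 4.269^3) / (3 × (1.113 × 10¹¹) × 0.0001935)
  delta = 0.01865 m
Convert: delta = 0.01865 m = 18.65 mm
Final answer: delta = 18.65 mm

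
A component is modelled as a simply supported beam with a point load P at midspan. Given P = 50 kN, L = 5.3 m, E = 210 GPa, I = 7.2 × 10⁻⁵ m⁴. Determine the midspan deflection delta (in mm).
Model: a simply supported beam with a point load P at midspan, so delta = (P·L^3) / (48·E·I).
Convert to SI units:
  P = 50 kN = 50000 N
  E = 210 GPa = 2.1 × 10¹¹ Pa
Substitute:
  delta = (50000 × 5.3^3) / (48 × (2.1 × 10¹¹) × (7.2 × 10⁻⁵))
  delta = 0.01026 m
Convert: delta = 0.01026 m = 10.26 mm
Final answer: delta = 10.26 mm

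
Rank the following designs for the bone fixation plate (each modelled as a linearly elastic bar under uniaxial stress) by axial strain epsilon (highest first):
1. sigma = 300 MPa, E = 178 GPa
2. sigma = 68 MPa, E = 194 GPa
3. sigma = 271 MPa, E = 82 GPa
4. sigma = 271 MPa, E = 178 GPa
Model: a linearly elastic bar under uniaxial stress, so epsilon = sigma / E (SI units).
  Case 1: epsilon = (3 × 10⁸) / (1.78 × 10¹¹) = 0.001685
  Case 2: epsilon = (6.8 × 10⁷) / (1.94 × 10¹¹) = 0.0003505
  Case 3: epsilon = (2.71 × 10⁸) / (8.2 × 10¹⁰) = 0.003305
  Case 4: epsilon = (2.71 × 10⁸) / (1.78 × 10¹¹) = 0.001522
Ordering: 0.003305 (case 3) > 0.001685 (case 1) > 0.001522 (case 4) > 0.0003505 (case 2)
Final answer: 3, 1, 4, 2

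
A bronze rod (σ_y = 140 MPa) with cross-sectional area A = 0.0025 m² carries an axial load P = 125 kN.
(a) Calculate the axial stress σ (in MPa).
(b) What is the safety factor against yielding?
(a) Axial stress σ = P/A. Convert P = 125 kN = 125000 N.
  σ = 125000 / 0.0025 = 5 × 10⁷ Pa = 50 MPa
(b) Safety factor SF = σ_y/σ = 140 / 50 = 2.8
Final answer: (a) σ = 50 MPa, (b) SF = 2.8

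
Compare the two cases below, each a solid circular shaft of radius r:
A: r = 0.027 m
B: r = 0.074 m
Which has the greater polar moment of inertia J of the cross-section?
Model: a solid circular shaft of radius r, so J = (π·r^4) / 2 (SI units).
  A: J = (π × 0.027^4) / 2 = 8.348 × 10⁻⁷ m⁴
  B: J = (π × 0.074^4) / 2 = 4.71 × 10⁻⁵ m⁴
4.71 × 10⁻⁵ m⁴ > 8.348 × 10⁻⁷ m⁴, so B is larger.
Final answer: B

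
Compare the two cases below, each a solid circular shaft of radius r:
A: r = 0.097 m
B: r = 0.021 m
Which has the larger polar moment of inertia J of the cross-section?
Model: a solid circular shaft of radius r, so J = (π·r^4) / 2 (SI units).
  A: J = (π × 0.097^4) / 2 = 0.0001391 m⁴
  B: J = (π × 0.021^4) / 2 = 3.055 × 10⁻⁷ m⁴
0.0001391 m⁴ > 3.055 × 10⁻⁷ m⁴, so A is larger.
Final answer: A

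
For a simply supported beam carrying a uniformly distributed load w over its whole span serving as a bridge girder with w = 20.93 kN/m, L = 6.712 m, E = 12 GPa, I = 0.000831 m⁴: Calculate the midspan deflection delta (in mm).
Model: a simply supported beam carrying a uniformly distributed load w over its whole span, so delta = (5·w·L^4) / (384·E·I).
Convert to SI units:
  w = 20.93 kN/m = 20930 N/m
  E = 12 GPa = 1.2 × 10¹⁰ Pa
Substitute:
  delta = (5 × 20930 × 6.712^4) / (384 × (1.2 × 10¹⁰) × 0.000831)
  delta = 0.05547 m
Convert: delta = 0.05547 m = 55.47 mm
Final answer: delta = 55.47 mm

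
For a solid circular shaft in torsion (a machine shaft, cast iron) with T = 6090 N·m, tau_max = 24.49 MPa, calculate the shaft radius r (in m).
Model: a solid circular shaft in torsion, so tau_max = (2·T) / (π·r^3).
Solve for r: r = ((2·T) / (π·tau_max))^(1/3).
Convert to SI units:
  tau_max = 24.49 MPa = 2.449 × 10⁷ Pa
Substitute:
  r = ((2 × 6090) / (π × (2.449 × 10⁷)))^(1/3)
  r = 0.0541 m
Final answer: r = 0.0541 m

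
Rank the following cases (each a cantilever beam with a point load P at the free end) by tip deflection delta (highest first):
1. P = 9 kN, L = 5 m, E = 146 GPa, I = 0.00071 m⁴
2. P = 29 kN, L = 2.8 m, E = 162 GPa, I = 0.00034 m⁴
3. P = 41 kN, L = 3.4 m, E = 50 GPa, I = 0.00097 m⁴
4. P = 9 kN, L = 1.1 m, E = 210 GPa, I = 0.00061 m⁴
Model: a cantilever beam with a point load P at the free end, so delta = (P·L^3) / (3·E·I) (SI units).
  Case 1: delta = (9000 × 5^3) / (3 × (1.46 × 10¹¹) × 0.00071) = 0.003618 m = 3.618 mm
  Case 2: delta = (29000 × 2.8^3) / (3 × (1.62 × 10¹¹) × 0.00034) = 0.003853 m = 3.853 mm
  Case 3: delta = (41000 × 3.4^3) / (3 × (5 × 10¹⁰) × 0.00097) = 0.01108 m = 11.08 mm
  Case 4: delta = (9000 × 1.1^3) / (3 × (2.1 × 10¹¹) × 0.00061) = 3.117 × 10⁻⁵ m = 0.03117 mm
Ordering: 11.08 mm (case 3) > 3.853 mm (case 2) > 3.618 mm (case 1) > 0.03117 mm (case 4)
Final answer: 3, 2, 1, 4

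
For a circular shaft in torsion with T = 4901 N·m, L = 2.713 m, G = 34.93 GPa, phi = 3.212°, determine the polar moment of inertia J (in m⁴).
Model: a circular shaft in torsion, so phi = (T·L) / (G·J).
Solve for J: J = (T·L) / (phi·G).
Convert to SI units:
  G = 34.93 GPa = 3.493 × 10¹⁰ Pa
  phi = 3.212° = 0.05606 rad
Substitute:
  J = (4901 × 2.713) / (0.05606 × (3.493 × 10¹⁰))
  J = 6.79 × 10⁻⁶ m⁴
Final answer: J = 6.79 × 10⁻⁶ m⁴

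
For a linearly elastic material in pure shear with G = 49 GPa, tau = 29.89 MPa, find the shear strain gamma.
Model: a linearly elastic material in pure shear, so tau = G·gamma.
Solve for gamma: gamma = tau / G.
Convert to SI units:
  G = 49 GPa = 4.9 × 10¹⁰ Pa
  tau = 29.89 MPa = 2.989 × 10⁷ Pa
Substitute:
  gamma = (2.989 × 10⁷) / (4.9 × 10¹⁰)
  gamma = 0.00061
Final answer: gamma = 0.00061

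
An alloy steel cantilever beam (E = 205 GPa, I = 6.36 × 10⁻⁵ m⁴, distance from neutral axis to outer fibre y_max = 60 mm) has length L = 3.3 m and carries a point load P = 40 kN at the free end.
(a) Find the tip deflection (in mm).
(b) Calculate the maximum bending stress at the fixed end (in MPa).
(a) Tip deflection of a cantilever with an end point load: δ = P·L^3 / (3·E·I). Convert P = 40 kN = 40000 N, E = 205 GPa = 2.05 × 10¹¹ Pa.
  δ = (40000 × 3.3^3) / (3 × (2.05 × 10¹¹) × (6.36 × 10⁻⁵)) = 0.03675 m = 36.75 mm
(b) Maximum bending moment at the fixed end: M = P·L = 40000 × 3.3 = 132000 N·m. Convert y_max = 60 mm = 0.06 m.
  σ = M·y_max / I = (132000 × 0.06) / (6.36 × 10⁻⁵) = 1.245 × 10⁸ Pa = 124.5 MPa
Final answer: (a) δ = 36.75 mm, (b) σ = 124.5 MPa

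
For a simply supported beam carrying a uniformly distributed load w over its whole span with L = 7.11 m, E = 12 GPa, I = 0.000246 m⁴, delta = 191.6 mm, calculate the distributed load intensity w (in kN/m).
Model: a simply supported beam carrying a uniformly distributed load w over its whole span, so delta = (5·w·L^4) / (384·E·I).
Solve for w: w = (384·delta·E·I) / (5·L^4).
Convert to SI units:
  E = 12 GPa = 1.2 × 10¹⁰ Pa
  delta = 191.6 mm = 0.1916 m
Substitute:
  w = (384 × 0.1916 × (1.2 × 10¹⁰) × 0.000246) / (5 × 7.11^4)
  w = 17000 N/m
Convert: w = 17000 N/m = 17 kN/m
Final answer: w = 17 kN/m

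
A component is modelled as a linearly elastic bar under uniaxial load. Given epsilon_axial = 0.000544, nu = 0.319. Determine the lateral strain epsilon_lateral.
Model: a linearly elastic bar under uniaxial load, so epsilon_lateral = -nu·epsilon_axial.
Substitute:
  epsilon_lateral = -(0.319 × 0.000544)
  epsilon_lateral = -0.0001735
Final answer: epsilon_lateral = -0.0001735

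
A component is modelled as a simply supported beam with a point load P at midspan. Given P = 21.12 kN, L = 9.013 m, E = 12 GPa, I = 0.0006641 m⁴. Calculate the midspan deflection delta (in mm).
Model: a simply supported beam with a point load P at midspan, so delta = (P·L^3) / (48·E·I).
Convert to SI units:
  P = 21.12 kN = 21120 N
  E = 12 GPa = 1.2 × 10¹⁰ Pa
Substitute:
  delta = (21120 × 9.013^3) / (48 × (1.2 × 10¹⁰) × 0.0006641)
  delta = 0.04042 m
Convert: delta = 0.04042 m = 40.42 mm
Final answer: delta = 40.42 mm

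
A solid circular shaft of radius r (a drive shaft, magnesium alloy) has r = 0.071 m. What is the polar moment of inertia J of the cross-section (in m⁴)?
Model: a solid circular shaft of radius r, so J = (π·r^4) / 2.
Substitute:
  J = (π × 0.071^4) / 2
  J = 3.992 × 10⁻⁵ m⁴
Final answer: J = 3.992 × 10⁻⁵ m⁴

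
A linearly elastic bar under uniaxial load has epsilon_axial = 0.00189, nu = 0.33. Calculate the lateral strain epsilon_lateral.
Model: a linearly elastic bar under uniaxial load, so epsilon_lateral = -nu·epsilon_axial.
Substitute:
  epsilon_lateral = -(0.33 × 0.00189)
  epsilon_lateral = -0.0006237
Final answer: epsilon_lateral = -0.0006237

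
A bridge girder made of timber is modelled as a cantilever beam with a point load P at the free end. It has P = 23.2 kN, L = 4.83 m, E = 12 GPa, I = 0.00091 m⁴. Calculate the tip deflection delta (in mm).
Model: a cantilever beam with a point load P at the free end, so delta = (P·L^3) / (3·E·I).
Convert to SI units:
  P = 23.2 kN = 23200 N
  E = 12 GPa = 1.2 × 10¹⁰ Pa
Substitute:
  delta = (23200 × 4.83^3) / (3 × (1.2 × 10¹⁰) × 0.00091)
  delta = 0.0798 m
Convert: delta = 0.0798 m = 79.8 mm
Final answer: delta = 79.8 mm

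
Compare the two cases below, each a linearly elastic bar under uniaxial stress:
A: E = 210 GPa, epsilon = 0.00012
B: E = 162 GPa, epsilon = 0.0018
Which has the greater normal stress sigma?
Model: a linearly elastic bar under uniaxial stress, so sigma = E·epsilon (SI units).
  A: sigma = (2.1 × 10¹¹) × 0.00012 = 2.52 × 10⁷ Pa = 25.2 MPa
  B: sigma = (1.62 × 10¹¹) × 0.0018 = 2.916 × 10⁸ Pa = 291.6 MPa
291.6 MPa > 25.2 MPa, so B is larger.
Final answer: B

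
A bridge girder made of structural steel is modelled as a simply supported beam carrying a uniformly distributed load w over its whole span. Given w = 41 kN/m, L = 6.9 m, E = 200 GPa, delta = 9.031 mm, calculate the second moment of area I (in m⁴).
Model: a simply supported beam carrying a uniformly distributed load w over its whole span, so delta = (5·w·L^4) / (384·E·I).
Solve for I: I = (5·w·L^4) / (384·delta·E).
Convert to SI units:
  w = 41 kN/m = 41000 N/m
  E = 200 GPa = 2 × 10¹¹ Pa
  delta = 9.031 mm = 0.009031 m
Substitute:
  I = (5 × 41000 × 6.9^4) / (384 × 0.009031 × (2 × 10¹¹))
  I = 0.00067 m⁴
Final answer: I = 0.00067 m⁴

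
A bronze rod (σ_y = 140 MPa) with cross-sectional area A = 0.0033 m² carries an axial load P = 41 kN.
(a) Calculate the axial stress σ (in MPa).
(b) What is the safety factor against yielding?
(a) Axial stress σ = P/A. Convert P = 41 kN = 41000 N.
  σ = 41000 / 0.0033 = 1.242 × 10⁷ Pa = 12.42 MPa
(b) Safety factor SF = σ_y/σ = 140 / 12.42 = 11.27
Final answer: (a) σ = 12.42 MPa, (b) SF = 11.27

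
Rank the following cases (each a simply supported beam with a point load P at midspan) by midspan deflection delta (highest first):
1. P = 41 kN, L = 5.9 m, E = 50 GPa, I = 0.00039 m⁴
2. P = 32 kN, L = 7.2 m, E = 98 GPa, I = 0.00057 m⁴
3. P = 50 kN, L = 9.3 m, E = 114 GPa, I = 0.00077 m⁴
Model: a simply supported beam with a point load P at midspan, so delta = (P·L^3) / (48·E·I) (SI units).
  Case 1: delta = (41000 × 5.9^3) / (48 × (5 × 10¹⁰) × 0.00039) = 0.008996 m = 8.996 mm
  Case 2: delta = (32000 × 7.2^3) / (48 × (9.8 × 10¹⁰) × 0.00057) = 0.004455 m = 4.455 mm
  Case 3: delta = (50000 × 9.3^3) / (48 × (1.14 × 10¹¹) × 0.00077) = 0.009545 m = 9.545 mm
Ordering: 9.545 mm (case 3) > 8.996 mm (case 1) > 4.455 mm (case 2)
Final answer: 3, 1, 2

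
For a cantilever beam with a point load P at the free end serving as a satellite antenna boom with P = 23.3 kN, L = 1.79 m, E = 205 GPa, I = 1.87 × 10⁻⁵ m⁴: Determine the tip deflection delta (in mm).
Model: a cantilever beam with a point load P at the free end, so delta = (P·L^3) / (3·E·I).
Convert to SI units:
  P = 23.3 kN = 23300 N
  E = 205 GPa = 2.05 × 10¹¹ Pa
Substitute:
  delta = (23300 × 1.79^3) / (3 × (2.05 × 10¹¹) × (1.87 × 10⁻⁵))
  delta = 0.01162 m
Convert: delta = 0.01162 m = 11.62 mm
Final answer: delta = 11.62 mm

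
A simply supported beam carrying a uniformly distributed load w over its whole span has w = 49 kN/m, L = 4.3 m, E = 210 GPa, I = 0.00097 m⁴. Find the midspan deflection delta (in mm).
Model: a simply supported beam carrying a uniformly distributed load w over its whole span, so delta = (5·w·L^4) / (384·E·I).
Convert to SI units:
  w = 49 kN/m = 49000 N/m
  E = 210 GPa = 2.1 × 10¹¹ Pa
Substitute:
  delta = (5 × 49000 × 4.3^4) / (384 × (2.1 × 10¹¹) × 0.00097)
  delta = 0.001071 m
Convert: delta = 0.001071 m = 1.071 mm
Final answer: delta = 1.071 mm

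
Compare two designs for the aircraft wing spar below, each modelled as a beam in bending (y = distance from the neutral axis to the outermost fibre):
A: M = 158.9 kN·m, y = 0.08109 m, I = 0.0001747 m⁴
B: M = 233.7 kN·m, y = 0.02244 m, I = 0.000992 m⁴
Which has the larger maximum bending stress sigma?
Model: a beam in bending (y = distance from the neutral axis to the outermost fibre), so sigma = (M·y) / I (SI units).
  A: sigma = (158900 × 0.08109) / 0.0001747 = 7.376 × 10⁷ Pa = 73.76 MPa
  B: sigma = (233700 × 0.02244) / 0.000992 = 5.287 × 10⁶ Pa = 5.287 MPa
73.76 MPa > 5.287 MPa, so A is larger.
Final answer: A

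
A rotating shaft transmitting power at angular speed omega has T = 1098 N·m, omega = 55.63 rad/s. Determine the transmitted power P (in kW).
Model: a rotating shaft transmitting power at angular speed omega, so P = T·omega.
Substitute:
  P = 1098 × 55.63
  P = 61080 W
Convert: P = 61080 W = 61.08 kW
Final answer: P = 61.08 kW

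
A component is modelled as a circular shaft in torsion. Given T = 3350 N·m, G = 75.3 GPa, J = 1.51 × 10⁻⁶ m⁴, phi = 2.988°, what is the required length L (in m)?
Model: a circular shaft in torsion, so phi = (T·L) / (G·J).
Solve for L: L = (phi·G·J) / T.
Convert to SI units:
  G = 75.3 GPa = 7.53 × 10¹⁰ Pa
  phi = 2.988° = 0.05215 rad
Substitute:
  L = (0.05215 × (7.53 × 10¹⁰) × (1.51 × 10⁻⁶)) / 3350
  L = 1.77 m
Final answer: L = 1.77 m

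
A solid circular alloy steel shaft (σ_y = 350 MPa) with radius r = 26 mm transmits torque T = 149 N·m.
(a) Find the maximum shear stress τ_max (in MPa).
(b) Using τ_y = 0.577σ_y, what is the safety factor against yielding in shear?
(a) For a solid circular shaft, τ_max = T·r/J with J = π·r^4/2, i.e. τ_max = 2·T / (π·r^3). Convert r = 26 mm = 0.026 m.
  τ_max = (2 × 149) / (π × 0.026^3) = 5.397 × 10⁶ Pa = 5.397 MPa
(b) τ_y = 0.577 × 350 = 201.95 MPa
  SF = τ_y/τ_max = 201.95 / 5.397 = 37.42
Final answer: (a) τ_max = 5.397 MPa, (b) SF = 37.42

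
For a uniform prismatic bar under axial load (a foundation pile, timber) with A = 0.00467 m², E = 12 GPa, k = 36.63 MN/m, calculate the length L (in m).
Model: a uniform prismatic bar under axial load, so k = (A·E) / L.
Solve for L: L = (A·E) / k.
Convert to SI units:
  E = 12 GPa = 1.2 × 10¹⁰ Pa
  k = 36.63 MN/m = 3.663 × 10⁷ N/m
Substitute:
  L = (0.00467 × (1.2 × 10¹⁰)) / (3.663 × 10⁷)
  L = 1.53 m
Final answer: L = 1.53 m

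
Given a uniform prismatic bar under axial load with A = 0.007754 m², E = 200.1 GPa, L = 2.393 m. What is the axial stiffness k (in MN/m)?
Model: a uniform prismatic bar under axial load, so k = (A·E) / L.
Convert to SI units:
  E = 200.1 GPa = 2.001 × 10¹¹ Pa
Substitute:
  k = (0.007754 × (2.001 × 10¹¹)) / 2.393
  k = 6.484 × 10⁸ N/m
Convert: k = 6.484 × 10⁸ N/m = 648.4 MN/m
Final answer: k = 648.4 MN/m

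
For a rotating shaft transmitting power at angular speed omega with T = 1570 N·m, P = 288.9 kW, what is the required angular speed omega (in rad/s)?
Model: a rotating shaft transmitting power at angular speed omega, so P = T·omega.
Solve for omega: omega = P / T.
Convert to SI units:
  P = 288.9 kW = 288900 W
Substitute:
  omega = 288900 / 1570
  omega = 184 rad/s
Final answer: omega = 184 rad/s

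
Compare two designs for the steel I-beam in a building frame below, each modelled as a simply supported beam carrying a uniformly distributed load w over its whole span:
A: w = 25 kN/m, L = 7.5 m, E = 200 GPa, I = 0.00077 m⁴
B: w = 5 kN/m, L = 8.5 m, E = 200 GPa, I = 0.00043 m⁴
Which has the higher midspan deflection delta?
Model: a simply supported beam carrying a uniformly distributed load w over its whole span, so delta = (5·w·L^4) / (384·E·I) (SI units).
  A: delta = (5 × 25000 × 7.5^4) / (384 × (2 × 10¹¹) × 0.00077) = 0.006688 m = 6.688 mm
  B: delta = (5 × 5000 × 8.5^4) / (384 × (2 × 10¹¹) × 0.00043) = 0.003952 m = 3.952 mm
6.688 mm > 3.952 mm, so A is larger.
Final answer: A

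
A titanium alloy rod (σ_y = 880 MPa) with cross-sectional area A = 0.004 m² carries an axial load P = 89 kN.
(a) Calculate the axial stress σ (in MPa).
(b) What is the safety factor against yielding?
(a) Axial stress σ = P/A. Convert P = 89 kN = 89000 N.
  σ = 89000 / 0.004 = 2.225 × 10⁷ Pa = 22.25 MPa
(b) Safety factor SF = σ_y/σ = 880 / 22.25 = 39.55
Final answer: (a) σ = 22.25 MPa, (b) SF = 39.55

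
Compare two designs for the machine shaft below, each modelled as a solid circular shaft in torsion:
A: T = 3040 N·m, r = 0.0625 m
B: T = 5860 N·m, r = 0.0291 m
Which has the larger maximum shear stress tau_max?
Model: a solid circular shaft in torsion, so tau_max = (2·T) / (π·r^3) (SI units).
  A: tau_max = (2 × 3040) / (π × 0.0625^3) = 7.927 × 10⁶ Pa = 7.927 MPa
  B: tau_max = (2 × 5860) / (π × 0.0291^3) = 1.514 × 10⁸ Pa = 151.4 MPa
151.4 MPa > 7.927 MPa, so B is larger.
Final answer: B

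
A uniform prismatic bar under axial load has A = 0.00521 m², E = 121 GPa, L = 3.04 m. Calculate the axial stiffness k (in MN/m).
Model: a uniform prismatic bar under axial load, so k = (A·E) / L.
Convert to SI units:
  E = 121 GPa = 1.21 × 10¹¹ Pa
Substitute:
  k = (0.00521 × (1.21 × 10¹¹)) / 3.04
  k = 2.074 × 10⁸ N/m
Convert: k = 2.074 × 10⁸ N/m = 207.4 MN/m
Final answer: k = 207.4 MN/m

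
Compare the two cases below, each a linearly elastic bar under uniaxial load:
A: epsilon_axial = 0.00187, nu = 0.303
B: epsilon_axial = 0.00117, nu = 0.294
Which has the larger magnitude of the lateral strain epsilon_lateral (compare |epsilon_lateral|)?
Model: a linearly elastic bar under uniaxial load, so epsilon_lateral = -nu·epsilon_axial (SI units).
  A: epsilon_lateral = -(0.303 × 0.00187) = -0.0005666
  B: epsilon_lateral = -(0.294 × 0.00117) = -0.000344
|epsilon_lateral|: A = 0.0005666, B = 0.000344, so A is larger in magnitude.
Final answer: A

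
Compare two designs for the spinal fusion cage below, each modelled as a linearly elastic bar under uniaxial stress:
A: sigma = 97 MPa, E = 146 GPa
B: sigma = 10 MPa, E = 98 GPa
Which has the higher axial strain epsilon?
Model: a linearly elastic bar under uniaxial stress, so epsilon = sigma / E (SI units).
  A: epsilon = (9.7 × 10⁷) / (1.46 × 10¹¹) = 0.0006644
  B: epsilon = (1 × 10⁷) / (9.8 × 10¹⁰) = 0.000102
0.0006644 > 0.000102, so A is larger.
Final answer: A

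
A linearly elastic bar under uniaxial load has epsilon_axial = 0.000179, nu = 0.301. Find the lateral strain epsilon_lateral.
Model: a linearly elastic bar under uniaxial load, so epsilon_lateral = -nu·epsilon_axial.
Substitute:
  epsilon_lateral = -(0.301 × 0.000179)
  epsilon_lateral = -5.388 × 10⁻⁵
Final answer: epsilon_lateral = -5.388 × 10⁻⁵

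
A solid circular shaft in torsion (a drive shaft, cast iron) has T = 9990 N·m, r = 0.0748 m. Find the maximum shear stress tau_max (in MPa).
Model: a solid circular shaft in torsion, so tau_max = (2·T) / (π·r^3).
Substitute:
  tau_max = (2 × 9990) / (π × 0.0748^3)
  tau_max = 1.52 × 10⁷ Pa
Convert: tau_max = 1.52 × 10⁷ Pa = 15.2 MPa
Final answer: tau_max = 15.2 MPa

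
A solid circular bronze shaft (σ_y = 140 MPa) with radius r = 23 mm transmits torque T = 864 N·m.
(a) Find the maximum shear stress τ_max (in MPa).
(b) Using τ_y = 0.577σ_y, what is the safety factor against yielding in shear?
(a) For a solid circular shaft, τ_max = T·r/J with J = π·r^4/2, i.e. τ_max = 2·T / (π·r^3). Convert r = 23 mm = 0.023 m.
  τ_max = (2 × 864) / (π × 0.023^3) = 4.521 × 10⁷ Pa = 45.21 MPa
(b) τ_y = 0.577 × 140 = 80.78 MPa
  SF = τ_y/τ_max = 80.78 / 45.21 = 1.787
Final answer: (a) τ_max = 45.21 MPa, (b) SF = 1.787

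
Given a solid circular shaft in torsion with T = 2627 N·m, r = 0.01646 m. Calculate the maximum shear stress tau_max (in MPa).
Model: a solid circular shaft in torsion, so tau_max = (2·T) / (π·r^3).
Substitute:
  tau_max = (2 × 2627) / (π × 0.01646^3)
  tau_max = 3.75 × 10⁸ Pa
Convert: tau_max = 3.75 × 10⁸ Pa = 375 MPa
Final answer: tau_max = 375 MPa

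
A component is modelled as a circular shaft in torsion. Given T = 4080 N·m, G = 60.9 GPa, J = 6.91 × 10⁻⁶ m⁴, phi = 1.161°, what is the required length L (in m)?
Model: a circular shaft in torsion, so phi = (T·L) / (G·J).
Solve for L: L = (phi·G·J) / T.
Convert to SI units:
  G = 60.9 GPa = 6.09 × 10¹⁰ Pa
  phi = 1.161° = 0.02026 rad
Substitute:
  L = (0.02026 × (6.09 × 10¹⁰) × (6.91 × 10⁻⁶)) / 4080
  L = 2.09 m
Final answer: L = 2.09 m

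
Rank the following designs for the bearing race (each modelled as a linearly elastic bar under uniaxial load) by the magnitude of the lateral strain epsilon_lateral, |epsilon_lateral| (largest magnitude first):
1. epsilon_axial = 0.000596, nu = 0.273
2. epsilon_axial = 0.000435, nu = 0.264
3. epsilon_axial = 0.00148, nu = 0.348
Model: a linearly elastic bar under uniaxial load, so epsilon_lateral = -nu·epsilon_axial (SI units).
  Case 1: epsilon_lateral = -(0.273 × 0.000596) = -0.0001627
  Case 2: epsilon_lateral = -(0.264 × 0.000435) = -0.0001148
  Case 3: epsilon_lateral = -(0.348 × 0.00148) = -0.000515
Ordering by |epsilon_lateral|: 0.000515 (case 3) > 0.0001627 (case 1) > 0.0001148 (case 2)
Final answer: 3, 1, 2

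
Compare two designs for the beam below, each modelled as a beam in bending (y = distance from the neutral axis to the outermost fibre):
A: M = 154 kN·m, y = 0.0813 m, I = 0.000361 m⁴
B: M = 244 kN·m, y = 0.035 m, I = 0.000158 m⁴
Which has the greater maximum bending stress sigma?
Model: a beam in bending (y = distance from the neutral axis to the outermost fibre), so sigma = (M·y) / I (SI units).
  A: sigma = (154000 × 0.0813) / 0.000361 = 3.468 × 10⁷ Pa = 34.68 MPa
  B: sigma = (244000 × 0.035) / 0.000158 = 5.405 × 10⁷ Pa = 54.05 MPa
54.05 MPa > 34.68 MPa, so B is larger.
Final answer: B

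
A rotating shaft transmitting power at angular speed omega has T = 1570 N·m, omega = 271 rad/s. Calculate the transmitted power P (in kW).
Model: a rotating shaft transmitting power at angular speed omega, so P = T·omega.
Substitute:
  P = 1570 × 271
  P = 425500 W
Convert: P = 425500 W = 425.5 kW
Final answer: P = 425.5 kW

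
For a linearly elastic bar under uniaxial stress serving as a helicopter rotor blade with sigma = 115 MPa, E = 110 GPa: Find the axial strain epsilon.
Model: a linearly elastic bar under uniaxial stress, so epsilon = sigma / E.
Convert to SI units:
  sigma = 115 MPa = 1.15 × 10⁸ Pa
  E = 110 GPa = 1.1 × 10¹¹ Pa
Substitute:
  epsilon = (1.15 × 10⁸) / (1.1 × 10¹¹)
  epsilon = 0.001045
Final answer: epsilon = 0.001045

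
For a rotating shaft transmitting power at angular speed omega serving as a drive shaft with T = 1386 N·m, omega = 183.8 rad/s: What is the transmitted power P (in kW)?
Model: a rotating shaft transmitting power at angular speed omega, so P = T·omega.
Substitute:
  P = 1386 × 183.8
  P = 254700 W
Convert: P = 254700 W = 254.7 kW
Final answer: P = 254.7 kW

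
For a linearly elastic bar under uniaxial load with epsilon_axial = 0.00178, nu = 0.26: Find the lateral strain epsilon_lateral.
Model: a linearly elastic bar under uniaxial load, so epsilon_lateral = -nu·epsilon_axial.
Substitute:
  epsilon_lateral = -(0.26 × 0.00178)
  epsilon_lateral = -0.0004628
Final answer: epsilon_lateral = -0.0004628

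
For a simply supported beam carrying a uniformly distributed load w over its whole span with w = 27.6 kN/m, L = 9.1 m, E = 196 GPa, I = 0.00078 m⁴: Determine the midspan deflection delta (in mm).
Model: a simply supported beam carrying a uniformly distributed load w over its whole span, so delta = (5·w·L^4) / (384·E·I).
Convert to SI units:
  w = 27.6 kN/m = 27600 N/m
  E = 196 GPa = 1.96 × 10¹¹ Pa
Substitute:
  delta = (5 × 27600 × 9.1^4) / (384 × (1.96 × 10¹¹) × 0.00078)
  delta = 0.01612 m
Convert: delta = 0.01612 m = 16.12 mm
Final answer: delta = 16.12 mm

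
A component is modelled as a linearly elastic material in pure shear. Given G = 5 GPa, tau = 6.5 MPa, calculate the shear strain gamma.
Model: a linearly elastic material in pure shear, so tau = G·gamma.
Solve for gamma: gamma = tau / G.
Convert to SI units:
  G = 5 GPa = 5 × 10⁹ Pa
  tau = 6.5 MPa = 6.5 × 10⁶ Pa
Substitute:
  gamma = (6.5 × 10⁶) / (5 × 10⁹)
  gamma = 0.0013
Final answer: gamma = 0.0013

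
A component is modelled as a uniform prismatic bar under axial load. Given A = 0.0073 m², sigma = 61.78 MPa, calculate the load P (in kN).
Model: a uniform prismatic bar under axial load, so sigma = P / A.
Solve for P: P = sigma·A.
Convert to SI units:
  sigma = 61.78 MPa = 6.178 × 10⁷ Pa
Substitute:
  P = (6.178 × 10⁷) × 0.0073
  P = 451000 N
Convert: P = 451000 N = 451 kN
Final answer: P = 451 kN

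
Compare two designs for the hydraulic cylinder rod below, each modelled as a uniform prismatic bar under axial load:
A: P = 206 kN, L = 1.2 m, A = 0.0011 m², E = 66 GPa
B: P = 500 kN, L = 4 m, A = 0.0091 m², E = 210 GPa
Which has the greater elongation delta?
Model: a uniform prismatic bar under axial load, so delta = (P·L) / (A·E) (SI units).
  A: delta = (206000 × 1.2) / (0.0011 × (6.6 × 10¹⁰)) = 0.003405 m = 3.405 mm
  B: delta = (500000 × 4) / (0.0091 × (2.1 × 10¹¹)) = 0.001047 m = 1.047 mm
3.405 mm > 1.047 mm, so A is larger.
Final answer: A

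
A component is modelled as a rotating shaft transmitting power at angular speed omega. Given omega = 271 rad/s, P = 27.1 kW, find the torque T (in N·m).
Model: a rotating shaft transmitting power at angular speed omega, so P = T·omega.
Solve for T: T = P / omega.
Convert to SI units:
  P = 27.1 kW = 27100 W
Substitute:
  T = 27100 / 271
  T = 100 N·m
Final answer: T = 100 N·m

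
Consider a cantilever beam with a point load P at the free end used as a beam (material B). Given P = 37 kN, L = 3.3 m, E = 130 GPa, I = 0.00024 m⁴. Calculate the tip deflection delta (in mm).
Model: a cantilever beam with a point load P at the free end, so delta = (P·L^3) / (3·E·I).
Convert to SI units:
  P = 37 kN = 37000 N
  E = 130 GPa = 1.3 × 10¹¹ Pa
Substitute:
  delta = (37000 × 3.3^3) / (3 × (1.3 × 10¹¹) × 0.00024)
  delta = 0.01421 m
Convert: delta = 0.01421 m = 14.21 mm
Final answer: delta = 14.21 mm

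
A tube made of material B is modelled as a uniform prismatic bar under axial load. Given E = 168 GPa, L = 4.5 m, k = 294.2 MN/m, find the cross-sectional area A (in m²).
Model: a uniform prismatic bar under axial load, so k = (A·E) / L.
Solve for A: A = (k·L) / E.
Convert to SI units:
  E = 168 GPa = 1.68 × 10¹¹ Pa
  k = 294.2 MN/m = 2.942 × 10⁸ N/m
Substitute:
  A = ((2.942 × 10⁸) × 4.5) / (1.68 × 10¹¹)
  A = 0.00788 m²
Final answer: A = 0.00788 m²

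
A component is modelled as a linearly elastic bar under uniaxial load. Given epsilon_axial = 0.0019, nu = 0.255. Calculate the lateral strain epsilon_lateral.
Model: a linearly elastic bar under uniaxial load, so epsilon_lateral = -nu·epsilon_axial.
Substitute:
  epsilon_lateral = -(0.255 × 0.0019)
  epsilon_lateral = -0.0004845
Final answer: epsilon_lateral = -0.0004845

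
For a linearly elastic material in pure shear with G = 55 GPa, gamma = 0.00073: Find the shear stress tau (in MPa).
Model: a linearly elastic material in pure shear, so tau = G·gamma.
Convert to SI units:
  G = 55 GPa = 5.5 × 10¹⁰ Pa
Substitute:
  tau = (5.5 × 10¹⁰) × 0.00073
  tau = 4.015 × 10⁷ Pa
Convert: tau = 4.015 × 10⁷ Pa = 40.15 MPa
Final answer: tau = 40.15 MPa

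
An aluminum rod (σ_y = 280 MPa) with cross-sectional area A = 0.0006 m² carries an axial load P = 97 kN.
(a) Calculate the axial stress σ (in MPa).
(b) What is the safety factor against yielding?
(a) Axial stress σ = P/A. Convert P = 97 kN = 97000 N.
  σ = 97000 / 0.0006 = 1.617 × 10⁸ Pa = 161.7 MPa
(b) Safety factor SF = σ_y/σ = 280 / 161.7 = 1.732
Final answer: (a) σ = 161.7 MPa, (b) SF = 1.732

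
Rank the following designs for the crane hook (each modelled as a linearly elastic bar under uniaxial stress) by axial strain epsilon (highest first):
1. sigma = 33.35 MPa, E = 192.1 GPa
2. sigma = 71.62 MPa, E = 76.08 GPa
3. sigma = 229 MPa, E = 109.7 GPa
Model: a linearly elastic bar under uniaxial stress, so epsilon = sigma / E (SI units).
  Case 1: epsilon = (3.335 × 10⁷) / (1.921 × 10¹¹) = 0.0001736
  Case 2: epsilon = (7.162 × 10⁷) / (7.608 × 10¹⁰) = 0.0009414
  Case 3: epsilon = (2.29 × 10⁸) / (1.097 × 10¹¹) = 0.002088
Ordering: 0.002088 (case 3) > 0.0009414 (case 2) > 0.0001736 (case 1)
Final answer: 3, 2, 1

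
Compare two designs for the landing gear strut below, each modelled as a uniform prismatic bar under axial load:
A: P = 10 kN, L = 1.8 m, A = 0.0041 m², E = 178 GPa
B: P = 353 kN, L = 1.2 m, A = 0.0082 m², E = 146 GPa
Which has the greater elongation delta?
Model: a uniform prismatic bar under axial load, so delta = (P·L) / (A·E) (SI units).
  A: delta = (10000 × 1.8) / (0.0041 × (1.78 × 10¹¹)) = 2.466 × 10⁻⁵ m = 0.02466 mm
  B: delta = (353000 × 1.2) / (0.0082 × (1.46 × 10¹¹)) = 0.0003538 m = 0.3538 mm
0.3538 mm > 0.02466 mm, so B is larger.
Final answer: B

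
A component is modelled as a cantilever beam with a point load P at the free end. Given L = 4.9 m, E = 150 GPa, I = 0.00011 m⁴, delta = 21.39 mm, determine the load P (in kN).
Model: a cantilever beam with a point load P at the free end, so delta = (P·L^3) / (3·E·I).
Solve for P: P = (3·delta·E·I) / L^3.
Convert to SI units:
  E = 150 GPa = 1.5 × 10¹¹ Pa
  delta = 21.39 mm = 0.02139 m
Substitute:
  P = (3 × 0.02139 × (1.5 × 10¹¹) × 0.00011) / 4.9^3
  P = 9000 N
Convert: P = 9000 N = 9 kN
Final answer: P = 9 kN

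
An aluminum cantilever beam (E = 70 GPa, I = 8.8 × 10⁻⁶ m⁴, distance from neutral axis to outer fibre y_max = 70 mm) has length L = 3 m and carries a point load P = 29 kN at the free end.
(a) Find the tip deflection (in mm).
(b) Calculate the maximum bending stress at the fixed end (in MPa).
(a) Tip deflection of a cantilever with an end point load: δ = P·L^3 / (3·E·I). Convert P = 29 kN = 29000 N, E = 70 GPa = 7 × 10¹⁰ Pa.
  δ = (29000 × 3^3) / (3 × (7 × 10¹⁰) × (8.8 × 10⁻⁶)) = 0.4237 m = 423.7 mm
(b) Maximum bending moment at the fixed end: M = P·L = 29000 × 3 = 87000 N·m. Convert y_max = 70 mm = 0.07 m.
  σ = M·y_max / I = (87000 × 0.07) / (8.8 × 10⁻⁶) = 6.92 × 10⁸ Pa = 692 MPa
Final answer: (a) δ = 423.7 mm, (b) σ = 692 MPa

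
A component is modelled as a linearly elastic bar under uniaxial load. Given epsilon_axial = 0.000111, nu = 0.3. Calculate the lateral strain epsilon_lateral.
Model: a linearly elastic bar under uniaxial load, so epsilon_lateral = -nu·epsilon_axial.
Substitute:
  epsilon_lateral = -(0.3 × 0.000111)
  epsilon_lateral = -3.33 × 10⁻⁵
Final answer: epsilon_lateral = -3.33 × 10⁻⁵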